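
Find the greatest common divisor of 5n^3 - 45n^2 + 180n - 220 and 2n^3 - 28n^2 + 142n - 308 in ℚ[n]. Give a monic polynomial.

n^2 - 7n + 22

Repeated division with remainder:
  5n^3 - 45n^2 + 180n - 220 = (5/2)(2n^3 - 28n^2 + 142n - 308) + (25n^2 - 175n + 550)
  2n^3 - 28n^2 + 142n - 308 = ((2/25)n - 14/25)(25n^2 - 175n + 550) + (0)
Last nonzero remainder: 25n^2 - 175n + 550. Dividing through by 25 gives the monic gcd n^2 - 7n + 22.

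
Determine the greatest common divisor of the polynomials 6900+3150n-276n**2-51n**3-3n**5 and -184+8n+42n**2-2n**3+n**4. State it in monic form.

92+42n+n**3

Apply the Euclidean algorithm:
  -3n**5-51n**3-276n**2+3150n+6900 = (-3n-6)(n**4-2n**3+42n**2+8n-184) + (63n**3+2646n+5796)
  n**4-2n**3+42n**2+8n-184 = ((1/63)n-2/63)(63n**3+2646n+5796) + (0)
Last nonzero remainder: 63n**3+2646n+5796. Dividing through by 63 gives the monic gcd n**3+42n+92.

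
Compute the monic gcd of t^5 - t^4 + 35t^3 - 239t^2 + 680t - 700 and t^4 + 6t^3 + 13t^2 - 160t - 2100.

Repeated division with remainder:
  t^5 - t^4 + 35t^3 - 239t^2 + 680t - 700 = (t - 7)(t^4 + 6t^3 + 13t^2 - 160t - 2100) + (64t^3 + 12t^2 + 1660t - 15400)
  t^4 + 6t^3 + 13t^2 - 160t - 2100 = ((1/64)t + 93/1024)(64t^3 + 12t^2 + 1660t - 15400) + (-(3591/256)t^2 - (17955/256)t - 89775/128)
  64t^3 + 12t^2 + 1660t - 15400 = (-(16384/3591)t + 11264/513)(-(3591/256)t^2 - (17955/256)t - 89775/128) + (0)
Last nonzero remainder: -(3591/256)t^2 - (17955/256)t - 89775/128. Dividing through by -3591/256 gives the monic gcd t^2 + 5t + 50.

t^2 + 5t + 50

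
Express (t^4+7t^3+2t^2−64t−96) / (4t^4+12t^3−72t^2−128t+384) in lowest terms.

Repeated division with remainder:
  t^4+7t^3+2t^2−64t−96 = (1/4)(4t^4+12t^3−72t^2−128t+384) + (4t^3+20t^2−32t−192)
  4t^4+12t^3−72t^2−128t+384 = (t−2)(4t^3+20t^2−32t−192) + (0)
Last nonzero remainder: 4t^3+20t^2−32t−192. Dividing through by 4 gives the monic gcd t^3+5t^2−8t−48.
Cancel t^3+5t^2−8t−48 from numerator and denominator to get the reduced form.

(t+2)/(4t−8)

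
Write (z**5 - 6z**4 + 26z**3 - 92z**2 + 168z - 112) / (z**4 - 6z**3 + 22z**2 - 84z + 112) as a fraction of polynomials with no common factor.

(z**2 - 4z + 4)/(z - 4)

Apply the Euclidean algorithm:
  z**5 - 6z**4 + 26z**3 - 92z**2 + 168z - 112 = (z)(z**4 - 6z**3 + 22z**2 - 84z + 112) + (4z**3 - 8z**2 + 56z - 112)
  z**4 - 6z**3 + 22z**2 - 84z + 112 = ((1/4)z - 1)(4z**3 - 8z**2 + 56z - 112) + (0)
Last nonzero remainder: 4z**3 - 8z**2 + 56z - 112. Dividing through by 4 gives the monic gcd z**3 - 2z**2 + 14z - 28.
Cancel z**3 - 2z**2 + 14z - 28 from numerator and denominator to get the reduced form.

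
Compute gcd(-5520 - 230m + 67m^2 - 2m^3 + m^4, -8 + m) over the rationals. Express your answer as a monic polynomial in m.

-8 + m

Euclidean algorithm in ℚ[m]:
  m^4 - 2m^3 + 67m^2 - 230m - 5520 = (m^3 + 6m^2 + 115m + 690)(m - 8) + (0)
The last nonzero remainder m - 8 is already monic.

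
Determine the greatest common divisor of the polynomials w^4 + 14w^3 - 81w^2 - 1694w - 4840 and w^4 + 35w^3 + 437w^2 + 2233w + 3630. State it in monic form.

w^2 + 21w + 110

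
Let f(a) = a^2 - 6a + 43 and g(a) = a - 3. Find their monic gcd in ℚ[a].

1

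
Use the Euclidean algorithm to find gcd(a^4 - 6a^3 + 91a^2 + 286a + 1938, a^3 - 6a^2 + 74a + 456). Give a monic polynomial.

Repeated division with remainder:
  a^4 - 6a^3 + 91a^2 + 286a + 1938 = (a)(a^3 - 6a^2 + 74a + 456) + (17a^2 - 170a + 1938)
  a^3 - 6a^2 + 74a + 456 = ((1/17)a + 4/17)(17a^2 - 170a + 1938) + (0)
Last nonzero remainder: 17a^2 - 170a + 1938. Dividing through by 17 gives the monic gcd a^2 - 10a + 114.

a^2 - 10a + 114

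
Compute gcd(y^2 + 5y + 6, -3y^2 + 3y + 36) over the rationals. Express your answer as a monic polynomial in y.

y + 3

Euclidean algorithm in ℚ[y]:
  y^2 + 5y + 6 = (-1/3)(-3y^2 + 3y + 36) + (6y + 18)
  -3y^2 + 3y + 36 = (-(1/2)y + 2)(6y + 18) + (0)
Last nonzero remainder: 6y + 18. Dividing through by 6 gives the monic gcd y + 3.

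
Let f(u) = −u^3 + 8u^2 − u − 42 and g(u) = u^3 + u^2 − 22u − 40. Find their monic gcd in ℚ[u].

By polynomial division,
  −u^3 + 8u^2 − u − 42 = (−1)(u^3 + u^2 − 22u − 40) + (9u^2 − 23u − 82)
  u^3 + u^2 − 22u − 40 = ((1/9)u + 32/81)(9u^2 − 23u − 82) + (−(308/81)u − 616/81)
  9u^2 − 23u − 82 = (−(729/308)u + 3321/308)(−(308/81)u − 616/81) + (0)
Last nonzero remainder: −(308/81)u − 616/81. Dividing through by −308/81 gives the monic gcd u + 2.

u + 2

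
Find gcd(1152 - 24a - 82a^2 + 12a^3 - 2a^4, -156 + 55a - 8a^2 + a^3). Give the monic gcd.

Euclidean algorithm in ℚ[a]:
  -2a^4 + 12a^3 - 82a^2 - 24a + 1152 = (-2a - 4)(a^3 - 8a^2 + 55a - 156) + (-4a^2 - 116a + 528)
  a^3 - 8a^2 + 55a - 156 = (-(1/4)a + 37/4)(-4a^2 - 116a + 528) + (1260a - 5040)
  -4a^2 - 116a + 528 = (-(1/315)a - 11/105)(1260a - 5040) + (0)
Last nonzero remainder: 1260a - 5040. Dividing through by 1260 gives the monic gcd a - 4.

-4 + a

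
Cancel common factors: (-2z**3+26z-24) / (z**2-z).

By polynomial division,
  -2z**3+26z-24 = (-2z-2)(z**2-z) + (24z-24)
  z**2-z = ((1/24)z)(24z-24) + (0)
Last nonzero remainder: 24z-24. Dividing through by 24 gives the monic gcd z-1.
Cancel z-1 from numerator and denominator to get the reduced form.

(-2z**2-2z+24)/(z)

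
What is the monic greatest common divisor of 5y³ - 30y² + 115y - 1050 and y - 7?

y - 7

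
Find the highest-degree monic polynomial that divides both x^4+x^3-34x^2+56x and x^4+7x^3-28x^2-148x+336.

x^3+x^2-34x+56

Euclidean algorithm in ℚ[x]:
  x^4+x^3-34x^2+56x = (x^4+7x^3-28x^2-148x+336) + (-6x^3-6x^2+204x-336)
  x^4+7x^3-28x^2-148x+336 = (-(1/6)x-1)(-6x^3-6x^2+204x-336) + (0)
Last nonzero remainder: -6x^3-6x^2+204x-336. Dividing through by -6 gives the monic gcd x^3+x^2-34x+56.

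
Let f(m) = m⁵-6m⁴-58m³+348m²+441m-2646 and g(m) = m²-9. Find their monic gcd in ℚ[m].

m²-9

Repeated division with remainder:
  m⁵-6m⁴-58m³+348m²+441m-2646 = (m³-6m²-49m+294)(m²-9) + (0)
The last nonzero remainder m²-9 is already monic.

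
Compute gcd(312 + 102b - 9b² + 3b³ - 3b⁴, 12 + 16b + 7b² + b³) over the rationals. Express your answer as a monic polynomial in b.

Euclidean algorithm in ℚ[b]:
  -3b⁴ + 3b³ - 9b² + 102b + 312 = (-3b + 24)(b³ + 7b² + 16b + 12) + (-129b² - 246b + 24)
  b³ + 7b² + 16b + 12 = (-(1/129)b - 73/1849)(-129b² - 246b + 24) + ((11970/1849)b + 23940/1849)
  -129b² - 246b + 24 = (-(79507/3990)b + 3698/1995)((11970/1849)b + 23940/1849) + (0)
Last nonzero remainder: (11970/1849)b + 23940/1849. Dividing through by 11970/1849 gives the monic gcd b + 2.

2 + b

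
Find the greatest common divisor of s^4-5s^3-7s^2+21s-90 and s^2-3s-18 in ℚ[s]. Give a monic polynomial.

s^2-3s-18

By polynomial division,
  s^4-5s^3-7s^2+21s-90 = (s^2-2s+5)(s^2-3s-18) + (0)
The last nonzero remainder s^2-3s-18 is already monic.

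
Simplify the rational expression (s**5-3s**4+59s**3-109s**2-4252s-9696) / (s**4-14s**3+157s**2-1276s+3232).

By polynomial division,
  s**5-3s**4+59s**3-109s**2-4252s-9696 = (s+11)(s**4-14s**3+157s**2-1276s+3232) + (56s**3-560s**2+6552s-45248)
  s**4-14s**3+157s**2-1276s+3232 = ((1/56)s-1/14)(56s**3-560s**2+6552s-45248) + (0)
Last nonzero remainder: 56s**3-560s**2+6552s-45248. Dividing through by 56 gives the monic gcd s**3-10s**2+117s-808.
Cancel s**3-10s**2+117s-808 from numerator and denominator to get the reduced form.

(s**2+7s+12)/(s-4)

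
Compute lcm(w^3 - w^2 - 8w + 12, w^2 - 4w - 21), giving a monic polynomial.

w^4 - 8w^3 - w^2 + 68w - 84

Repeated division with remainder:
  w^3 - w^2 - 8w + 12 = (w + 3)(w^2 - 4w - 21) + (25w + 75)
  w^2 - 4w - 21 = ((1/25)w - 7/25)(25w + 75) + (0)
Last nonzero remainder: 25w + 75. Dividing through by 25 gives the monic gcd w + 3.
Then lcm(f, g) = f·g / gcd(f, g); expanding and making the result monic gives the answer.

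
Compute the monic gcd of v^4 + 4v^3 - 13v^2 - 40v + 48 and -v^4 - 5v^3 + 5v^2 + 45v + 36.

By polynomial division,
  v^4 + 4v^3 - 13v^2 - 40v + 48 = (-1)(-v^4 - 5v^3 + 5v^2 + 45v + 36) + (-v^3 - 8v^2 + 5v + 84)
  -v^4 - 5v^3 + 5v^2 + 45v + 36 = (v - 3)(-v^3 - 8v^2 + 5v + 84) + (-24v^2 - 24v + 288)
  -v^3 - 8v^2 + 5v + 84 = ((1/24)v + 7/24)(-24v^2 - 24v + 288) + (0)
Last nonzero remainder: -24v^2 - 24v + 288. Dividing through by -24 gives the monic gcd v^2 + v - 12.

v^2 + v - 12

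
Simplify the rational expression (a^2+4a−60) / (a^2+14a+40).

Euclidean algorithm in ℚ[a]:
  a^2+4a−60 = (a^2+14a+40) + (−10a−100)
  a^2+14a+40 = (−(1/10)a−2/5)(−10a−100) + (0)
Last nonzero remainder: −10a−100. Dividing through by −10 gives the monic gcd a+10.
Cancel a+10 from numerator and denominator to get the reduced form.

(a−6)/(a+4)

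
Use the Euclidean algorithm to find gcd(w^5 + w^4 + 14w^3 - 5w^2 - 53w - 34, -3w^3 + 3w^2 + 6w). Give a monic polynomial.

Repeated division with remainder:
  w^5 + w^4 + 14w^3 - 5w^2 - 53w - 34 = (-(1/3)w^2 - (2/3)w - 6)(-3w^3 + 3w^2 + 6w) + (17w^2 - 17w - 34)
  -3w^3 + 3w^2 + 6w = (-(3/17)w)(17w^2 - 17w - 34) + (0)
Last nonzero remainder: 17w^2 - 17w - 34. Dividing through by 17 gives the monic gcd w^2 - w - 2.

w^2 - w - 2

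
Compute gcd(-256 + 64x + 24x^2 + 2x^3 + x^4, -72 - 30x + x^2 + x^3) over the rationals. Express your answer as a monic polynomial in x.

Euclidean algorithm in ℚ[x]:
  x^4 + 2x^3 + 24x^2 + 64x - 256 = (x + 1)(x^3 + x^2 - 30x - 72) + (53x^2 + 166x - 184)
  x^3 + x^2 - 30x - 72 = ((1/53)x - 113/2809)(53x^2 + 166x - 184) + (-(55760/2809)x - 223040/2809)
  53x^2 + 166x - 184 = (-(148877/55760)x + 64607/27880)(-(55760/2809)x - 223040/2809) + (0)
Last nonzero remainder: -(55760/2809)x - 223040/2809. Dividing through by -55760/2809 gives the monic gcd x + 4.

4 + x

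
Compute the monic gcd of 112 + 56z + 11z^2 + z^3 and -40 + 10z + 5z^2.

Euclidean algorithm in ℚ[z]:
  z^3 + 11z^2 + 56z + 112 = ((1/5)z + 9/5)(5z^2 + 10z - 40) + (46z + 184)
  5z^2 + 10z - 40 = ((5/46)z - 5/23)(46z + 184) + (0)
Last nonzero remainder: 46z + 184. Dividing through by 46 gives the monic gcd z + 4.

4 + z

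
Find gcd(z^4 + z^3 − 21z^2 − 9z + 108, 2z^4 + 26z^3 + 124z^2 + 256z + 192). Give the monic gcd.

By polynomial division,
  z^4 + z^3 − 21z^2 − 9z + 108 = (1/2)(2z^4 + 26z^3 + 124z^2 + 256z + 192) + (−12z^3 − 83z^2 − 137z + 12)
  2z^4 + 26z^3 + 124z^2 + 256z + 192 = (−(1/6)z − 73/72)(−12z^3 − 83z^2 − 137z + 12) + ((1225/72)z^2 + (8575/72)z + 1225/6)
  −12z^3 − 83z^2 − 137z + 12 = (−(864/1225)z + 72/1225)((1225/72)z^2 + (8575/72)z + 1225/6) + (0)
Last nonzero remainder: (1225/72)z^2 + (8575/72)z + 1225/6. Dividing through by 1225/72 gives the monic gcd z^2 + 7z + 12.

z^2 + 7z + 12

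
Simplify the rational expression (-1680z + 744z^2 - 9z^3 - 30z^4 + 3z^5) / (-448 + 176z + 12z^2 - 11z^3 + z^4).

Euclidean algorithm in ℚ[z]:
  3z^5 - 30z^4 - 9z^3 + 744z^2 - 1680z = (3z + 3)(z^4 - 11z^3 + 12z^2 + 176z - 448) + (-12z^3 + 180z^2 - 864z + 1344)
  z^4 - 11z^3 + 12z^2 + 176z - 448 = (-(1/12)z - 1/3)(-12z^3 + 180z^2 - 864z + 1344) + (0)
Last nonzero remainder: -12z^3 + 180z^2 - 864z + 1344. Dividing through by -12 gives the monic gcd z^3 - 15z^2 + 72z - 112.
Cancel z^3 - 15z^2 + 72z - 112 from numerator and denominator to get the reduced form.

(15z + 3z^2)/(4 + z)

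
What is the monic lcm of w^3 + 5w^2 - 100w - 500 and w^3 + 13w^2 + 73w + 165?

Apply the Euclidean algorithm:
  w^3 + 5w^2 - 100w - 500 = (w^3 + 13w^2 + 73w + 165) + (-8w^2 - 173w - 665)
  w^3 + 13w^2 + 73w + 165 = (-(1/8)w + 69/64)(-8w^2 - 173w - 665) + ((11289/64)w + 56445/64)
  -8w^2 - 173w - 665 = (-(512/11289)w - 8512/11289)((11289/64)w + 56445/64) + (0)
Last nonzero remainder: (11289/64)w + 56445/64. Dividing through by 11289/64 gives the monic gcd w + 5.
Then lcm(f, g) = f·g / gcd(f, g); expanding and making the result monic gives the answer.

w^5 + 13w^4 - 27w^3 - 1135w^2 - 7300w - 16500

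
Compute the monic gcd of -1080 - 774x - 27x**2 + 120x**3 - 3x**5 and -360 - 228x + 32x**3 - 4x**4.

-15 - 12x - 2x**2 + x**3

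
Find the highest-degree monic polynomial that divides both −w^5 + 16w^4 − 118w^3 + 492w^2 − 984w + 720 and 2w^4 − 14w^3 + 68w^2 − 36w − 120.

w^3 − 8w^2 + 42w − 60

By polynomial division,
  −w^5 + 16w^4 − 118w^3 + 492w^2 − 984w + 720 = (−(1/2)w + 9/2)(2w^4 − 14w^3 + 68w^2 − 36w − 120) + (−21w^3 + 168w^2 − 882w + 1260)
  2w^4 − 14w^3 + 68w^2 − 36w − 120 = (−(2/21)w − 2/21)(−21w^3 + 168w^2 − 882w + 1260) + (0)
Last nonzero remainder: −21w^3 + 168w^2 − 882w + 1260. Dividing through by −21 gives the monic gcd w^3 − 8w^2 + 42w − 60.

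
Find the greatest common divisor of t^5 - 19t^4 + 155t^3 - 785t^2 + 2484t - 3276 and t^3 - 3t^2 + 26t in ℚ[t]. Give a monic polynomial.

t^2 - 3t + 26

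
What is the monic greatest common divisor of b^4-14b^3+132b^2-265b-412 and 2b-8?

b-4

Repeated division with remainder:
  b^4-14b^3+132b^2-265b-412 = ((1/2)b^3-5b^2+46b+103/2)(2b-8) + (0)
Last nonzero remainder: 2b-8. Dividing through by 2 gives the monic gcd b-4.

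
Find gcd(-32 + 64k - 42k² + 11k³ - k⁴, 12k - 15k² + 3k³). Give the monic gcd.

Repeated division with remainder:
  -k⁴ + 11k³ - 42k² + 64k - 32 = (-(1/3)k + 2)(3k³ - 15k² + 12k) + (-8k² + 40k - 32)
  3k³ - 15k² + 12k = (-(3/8)k)(-8k² + 40k - 32) + (0)
Last nonzero remainder: -8k² + 40k - 32. Dividing through by -8 gives the monic gcd k² - 5k + 4.

4 - 5k + k²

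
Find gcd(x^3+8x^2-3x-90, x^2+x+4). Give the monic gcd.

By polynomial division,
  x^3+8x^2-3x-90 = (x+7)(x^2+x+4) + (-14x-118)
  x^2+x+4 = (-(1/14)x+26/49)(-14x-118) + (3264/49)
  -14x-118 = (-(343/1632)x-2891/1632)(3264/49) + (0)
The last nonzero remainder is the constant 3264/49, so the polynomials are coprime and gcd = 1.

1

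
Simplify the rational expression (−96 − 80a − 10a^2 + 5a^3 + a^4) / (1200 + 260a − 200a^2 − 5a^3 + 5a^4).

(12 + 7a + a^2)/(−150 + 5a + 5a^2)

Apply the Euclidean algorithm:
  a^4 + 5a^3 − 10a^2 − 80a − 96 = (1/5)(5a^4 − 5a^3 − 200a^2 + 260a + 1200) + (6a^3 + 30a^2 − 132a − 336)
  5a^4 − 5a^3 − 200a^2 + 260a + 1200 = ((5/6)a − 5)(6a^3 + 30a^2 − 132a − 336) + (60a^2 − 120a − 480)
  6a^3 + 30a^2 − 132a − 336 = ((1/10)a + 7/10)(60a^2 − 120a − 480) + (0)
Last nonzero remainder: 60a^2 − 120a − 480. Dividing through by 60 gives the monic gcd a^2 − 2a − 8.
Cancel a^2 − 2a − 8 from numerator and denominator to get the reduced form.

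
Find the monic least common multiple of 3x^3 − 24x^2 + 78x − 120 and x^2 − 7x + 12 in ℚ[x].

Euclidean algorithm in ℚ[x]:
  3x^3 − 24x^2 + 78x − 120 = (3x − 3)(x^2 − 7x + 12) + (21x − 84)
  x^2 − 7x + 12 = ((1/21)x − 1/7)(21x − 84) + (0)
Last nonzero remainder: 21x − 84. Dividing through by 21 gives the monic gcd x − 4.
Then lcm(f, g) = f·g / gcd(f, g); expanding and making the result monic gives the answer.

x^4 − 11x^3 + 50x^2 − 118x + 120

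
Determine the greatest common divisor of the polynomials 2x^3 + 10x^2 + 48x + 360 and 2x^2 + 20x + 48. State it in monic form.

Apply the Euclidean algorithm:
  2x^3 + 10x^2 + 48x + 360 = (x - 5)(2x^2 + 20x + 48) + (100x + 600)
  2x^2 + 20x + 48 = ((1/50)x + 2/25)(100x + 600) + (0)
Last nonzero remainder: 100x + 600. Dividing through by 100 gives the monic gcd x + 6.

x + 6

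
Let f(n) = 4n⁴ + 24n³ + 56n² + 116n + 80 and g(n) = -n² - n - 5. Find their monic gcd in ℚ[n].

n² + n + 5

Euclidean algorithm in ℚ[n]:
  4n⁴ + 24n³ + 56n² + 116n + 80 = (-4n² - 20n - 16)(-n² - n - 5) + (0)
Last nonzero remainder: -n² - n - 5. Dividing through by -1 gives the monic gcd n² + n + 5.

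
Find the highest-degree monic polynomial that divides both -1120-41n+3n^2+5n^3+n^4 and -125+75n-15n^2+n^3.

Euclidean algorithm in ℚ[n]:
  n^4+5n^3+3n^2-41n-1120 = (n+20)(n^3-15n^2+75n-125) + (228n^2-1416n+1380)
  n^3-15n^2+75n-125 = ((1/228)n-167/4332)(228n^2-1416n+1380) + ((5184/361)n-25920/361)
  228n^2-1416n+1380 = ((6859/432)n-8303/432)((5184/361)n-25920/361) + (0)
Last nonzero remainder: (5184/361)n-25920/361. Dividing through by 5184/361 gives the monic gcd n-5.

-5+n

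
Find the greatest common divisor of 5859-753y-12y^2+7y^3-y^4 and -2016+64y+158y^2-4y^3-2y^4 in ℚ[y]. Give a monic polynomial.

-63+2y+y^2

By polynomial division,
  -y^4+7y^3-12y^2-753y+5859 = (1/2)(-2y^4-4y^3+158y^2+64y-2016) + (9y^3-91y^2-785y+6867)
  -2y^4-4y^3+158y^2+64y-2016 = (-(2/9)y-218/81)(9y^3-91y^2-785y+6867) + (-(21170/81)y^2-(42340/81)y+148190/9)
  9y^3-91y^2-785y+6867 = (-(729/21170)y+8829/21170)(-(21170/81)y^2-(42340/81)y+148190/9) + (0)
Last nonzero remainder: -(21170/81)y^2-(42340/81)y+148190/9. Dividing through by -21170/81 gives the monic gcd y^2+2y-63.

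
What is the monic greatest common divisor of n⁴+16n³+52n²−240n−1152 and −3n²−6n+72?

Euclidean algorithm in ℚ[n]:
  n⁴+16n³+52n²−240n−1152 = (−(1/3)n²−(14/3)n−16)(−3n²−6n+72) + (0)
Last nonzero remainder: −3n²−6n+72. Dividing through by −3 gives the monic gcd n²+2n−24.

n²+2n−24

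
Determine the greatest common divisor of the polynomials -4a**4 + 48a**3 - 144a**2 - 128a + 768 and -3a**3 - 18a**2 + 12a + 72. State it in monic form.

a + 2

By polynomial division,
  -4a**4 + 48a**3 - 144a**2 - 128a + 768 = ((4/3)a - 24)(-3a**3 - 18a**2 + 12a + 72) + (-592a**2 + 64a + 2496)
  -3a**3 - 18a**2 + 12a + 72 = ((3/592)a + 339/10952)(-592a**2 + 64a + 2496) + (-(3600/1369)a - 7200/1369)
  -592a**2 + 64a + 2496 = ((50653/225)a - 35594/75)(-(3600/1369)a - 7200/1369) + (0)
Last nonzero remainder: -(3600/1369)a - 7200/1369. Dividing through by -3600/1369 gives the monic gcd a + 2.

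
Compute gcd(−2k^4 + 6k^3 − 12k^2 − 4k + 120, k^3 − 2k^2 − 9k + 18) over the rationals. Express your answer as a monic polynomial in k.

k − 3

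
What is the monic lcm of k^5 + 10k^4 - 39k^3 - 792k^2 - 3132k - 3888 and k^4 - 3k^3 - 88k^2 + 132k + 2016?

k^7 - 5k^6 - 133k^5 + 353k^4 + 6564k^3 - 1260k^2 - 117072k - 217728

Apply the Euclidean algorithm:
  k^5 + 10k^4 - 39k^3 - 792k^2 - 3132k - 3888 = (k + 13)(k^4 - 3k^3 - 88k^2 + 132k + 2016) + (88k^3 + 220k^2 - 6864k - 30096)
  k^4 - 3k^3 - 88k^2 + 132k + 2016 = ((1/88)k - 1/16)(88k^3 + 220k^2 - 6864k - 30096) + ((15/4)k^2 + 45k + 135)
  88k^3 + 220k^2 - 6864k - 30096 = ((352/15)k - 3344/15)((15/4)k^2 + 45k + 135) + (0)
Last nonzero remainder: (15/4)k^2 + 45k + 135. Dividing through by 15/4 gives the monic gcd k^2 + 12k + 36.
Then lcm(f, g) = f·g / gcd(f, g); expanding and making the result monic gives the answer.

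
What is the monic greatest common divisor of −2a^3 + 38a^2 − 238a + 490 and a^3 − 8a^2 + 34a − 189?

a − 7

Repeated division with remainder:
  −2a^3 + 38a^2 − 238a + 490 = (−2)(a^3 − 8a^2 + 34a − 189) + (22a^2 − 170a + 112)
  a^3 − 8a^2 + 34a − 189 = ((1/22)a − 3/242)(22a^2 − 170a + 112) + ((3243/121)a − 22701/121)
  22a^2 − 170a + 112 = ((2662/3243)a − 1936/3243)((3243/121)a − 22701/121) + (0)
Last nonzero remainder: (3243/121)a − 22701/121. Dividing through by 3243/121 gives the monic gcd a − 7.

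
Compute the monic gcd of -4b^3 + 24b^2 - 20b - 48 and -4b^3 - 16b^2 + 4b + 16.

b + 1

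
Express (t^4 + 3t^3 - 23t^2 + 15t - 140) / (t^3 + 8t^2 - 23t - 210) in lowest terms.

Euclidean algorithm in ℚ[t]:
  t^4 + 3t^3 - 23t^2 + 15t - 140 = (t - 5)(t^3 + 8t^2 - 23t - 210) + (40t^2 + 110t - 1190)
  t^3 + 8t^2 - 23t - 210 = ((1/40)t + 21/160)(40t^2 + 110t - 1190) + (-(123/16)t - 861/16)
  40t^2 + 110t - 1190 = (-(640/123)t + 2720/123)(-(123/16)t - 861/16) + (0)
Last nonzero remainder: -(123/16)t - 861/16. Dividing through by -123/16 gives the monic gcd t + 7.
Cancel t + 7 from numerator and denominator to get the reduced form.

(t^3 - 4t^2 + 5t - 20)/(t^2 + t - 30)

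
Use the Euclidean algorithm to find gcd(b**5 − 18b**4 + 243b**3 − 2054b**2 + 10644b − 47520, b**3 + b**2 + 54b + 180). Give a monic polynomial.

b**2 − 2b + 60

Repeated division with remainder:
  b**5 − 18b**4 + 243b**3 − 2054b**2 + 10644b − 47520 = (b**2 − 19b + 208)(b**3 + b**2 + 54b + 180) + (−1416b**2 + 2832b − 84960)
  b**3 + b**2 + 54b + 180 = (−(1/1416)b − 1/472)(−1416b**2 + 2832b − 84960) + (0)
Last nonzero remainder: −1416b**2 + 2832b − 84960. Dividing through by −1416 gives the monic gcd b**2 − 2b + 60.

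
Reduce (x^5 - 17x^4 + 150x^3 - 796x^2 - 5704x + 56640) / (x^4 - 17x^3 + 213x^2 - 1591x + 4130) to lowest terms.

Apply the Euclidean algorithm:
  x^5 - 17x^4 + 150x^3 - 796x^2 - 5704x + 56640 = (x)(x^4 - 17x^3 + 213x^2 - 1591x + 4130) + (-63x^3 + 795x^2 - 9834x + 56640)
  x^4 - 17x^3 + 213x^2 - 1591x + 4130 = (-(1/63)x + 92/1323)(-63x^3 + 795x^2 - 9834x + 56640) + ((715/441)x^2 - (3575/441)x + 84370/441)
  -63x^3 + 795x^2 - 9834x + 56640 = (-(27783/715)x + 42336/143)((715/441)x^2 - (3575/441)x + 84370/441) + (0)
Last nonzero remainder: (715/441)x^2 - (3575/441)x + 84370/441. Dividing through by 715/441 gives the monic gcd x^2 - 5x + 118.
Cancel x^2 - 5x + 118 from numerator and denominator to get the reduced form.

(x^3 - 12x^2 - 28x + 480)/(x^2 - 12x + 35)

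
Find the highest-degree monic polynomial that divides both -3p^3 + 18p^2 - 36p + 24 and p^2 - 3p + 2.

p - 2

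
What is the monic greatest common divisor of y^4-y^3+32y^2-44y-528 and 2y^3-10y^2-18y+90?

y+3

By polynomial division,
  y^4-y^3+32y^2-44y-528 = ((1/2)y+2)(2y^3-10y^2-18y+90) + (61y^2-53y-708)
  2y^3-10y^2-18y+90 = ((2/61)y-504/3721)(61y^2-53y-708) + (-(7314/3721)y-21942/3721)
  61y^2-53y-708 = (-(226981/7314)y+439078/3657)(-(7314/3721)y-21942/3721) + (0)
Last nonzero remainder: -(7314/3721)y-21942/3721. Dividing through by -7314/3721 gives the monic gcd y+3.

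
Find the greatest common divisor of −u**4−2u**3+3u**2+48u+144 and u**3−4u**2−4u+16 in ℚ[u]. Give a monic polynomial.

u−4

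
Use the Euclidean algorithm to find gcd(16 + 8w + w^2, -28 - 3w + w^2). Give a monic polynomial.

4 + w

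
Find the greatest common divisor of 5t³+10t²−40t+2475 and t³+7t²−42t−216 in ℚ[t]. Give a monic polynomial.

Apply the Euclidean algorithm:
  5t³+10t²−40t+2475 = (5)(t³+7t²−42t−216) + (−25t²+170t+3555)
  t³+7t²−42t−216 = (−(1/25)t−69/125)(−25t²+170t+3555) + ((4851/25)t+43659/25)
  −25t²+170t+3555 = (−(625/4851)t+9875/4851)((4851/25)t+43659/25) + (0)
Last nonzero remainder: (4851/25)t+43659/25. Dividing through by 4851/25 gives the monic gcd t+9.

t+9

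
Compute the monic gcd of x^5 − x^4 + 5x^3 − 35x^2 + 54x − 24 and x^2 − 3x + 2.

Euclidean algorithm in ℚ[x]:
  x^5 − x^4 + 5x^3 − 35x^2 + 54x − 24 = (x^3 + 2x^2 + 9x − 12)(x^2 − 3x + 2) + (0)
The last nonzero remainder x^2 − 3x + 2 is already monic.

x^2 − 3x + 2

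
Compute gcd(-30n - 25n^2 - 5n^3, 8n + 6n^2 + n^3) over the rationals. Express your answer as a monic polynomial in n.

2n + n^2

By polynomial division,
  -5n^3 - 25n^2 - 30n = (-5)(n^3 + 6n^2 + 8n) + (5n^2 + 10n)
  n^3 + 6n^2 + 8n = ((1/5)n + 4/5)(5n^2 + 10n) + (0)
Last nonzero remainder: 5n^2 + 10n. Dividing through by 5 gives the monic gcd n^2 + 2n.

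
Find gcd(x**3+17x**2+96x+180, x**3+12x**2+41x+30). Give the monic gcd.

x**2+11x+30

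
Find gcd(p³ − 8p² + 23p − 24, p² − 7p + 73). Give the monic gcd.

1

By polynomial division,
  p³ − 8p² + 23p − 24 = (p − 1)(p² − 7p + 73) + (−57p + 49)
  p² − 7p + 73 = (−(1/57)p + 350/3249)(−57p + 49) + (220027/3249)
  −57p + 49 = (−(185193/220027)p + 159201/220027)(220027/3249) + (0)
The last nonzero remainder is the constant 220027/3249, so the polynomials are coprime and gcd = 1.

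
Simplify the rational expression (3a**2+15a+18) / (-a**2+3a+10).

(-3a-9)/(a-5)

Apply the Euclidean algorithm:
  3a**2+15a+18 = (-3)(-a**2+3a+10) + (24a+48)
  -a**2+3a+10 = (-(1/24)a+5/24)(24a+48) + (0)
Last nonzero remainder: 24a+48. Dividing through by 24 gives the monic gcd a+2.
Cancel a+2 from numerator and denominator to get the reduced form.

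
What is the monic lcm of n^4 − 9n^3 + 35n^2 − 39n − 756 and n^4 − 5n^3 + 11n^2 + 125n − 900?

n^6 − 9n^5 + 10n^4 + 186n^3 − 1631n^2 + 975n + 18900

Euclidean algorithm in ℚ[n]:
  n^4 − 9n^3 + 35n^2 − 39n − 756 = (n^4 − 5n^3 + 11n^2 + 125n − 900) + (−4n^3 + 24n^2 − 164n + 144)
  n^4 − 5n^3 + 11n^2 + 125n − 900 = (−(1/4)n − 1/4)(−4n^3 + 24n^2 − 164n + 144) + (−24n^2 + 120n − 864)
  −4n^3 + 24n^2 − 164n + 144 = ((1/6)n − 1/6)(−24n^2 + 120n − 864) + (0)
Last nonzero remainder: −24n^2 + 120n − 864. Dividing through by −24 gives the monic gcd n^2 − 5n + 36.
Then lcm(f, g) = f·g / gcd(f, g); expanding and making the result monic gives the answer.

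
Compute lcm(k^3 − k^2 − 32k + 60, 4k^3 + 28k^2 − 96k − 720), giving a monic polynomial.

k^4 + 5k^3 − 38k^2 − 132k + 360

Apply the Euclidean algorithm:
  k^3 − k^2 − 32k + 60 = (1/4)(4k^3 + 28k^2 − 96k − 720) + (−8k^2 − 8k + 240)
  4k^3 + 28k^2 − 96k − 720 = (−(1/2)k − 3)(−8k^2 − 8k + 240) + (0)
Last nonzero remainder: −8k^2 − 8k + 240. Dividing through by −8 gives the monic gcd k^2 + k − 30.
Then lcm(f, g) = f·g / gcd(f, g); expanding and making the result monic gives the answer.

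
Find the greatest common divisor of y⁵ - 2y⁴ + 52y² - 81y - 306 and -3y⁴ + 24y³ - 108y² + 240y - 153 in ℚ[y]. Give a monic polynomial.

y³ - 7y² + 29y - 51

Repeated division with remainder:
  y⁵ - 2y⁴ + 52y² - 81y - 306 = (-(1/3)y - 2)(-3y⁴ + 24y³ - 108y² + 240y - 153) + (12y³ - 84y² + 348y - 612)
  -3y⁴ + 24y³ - 108y² + 240y - 153 = (-(1/4)y + 1/4)(12y³ - 84y² + 348y - 612) + (0)
Last nonzero remainder: 12y³ - 84y² + 348y - 612. Dividing through by 12 gives the monic gcd y³ - 7y² + 29y - 51.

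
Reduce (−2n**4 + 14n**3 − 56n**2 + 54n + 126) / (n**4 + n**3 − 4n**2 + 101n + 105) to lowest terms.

(−2n + 6)/(n + 5)

Apply the Euclidean algorithm:
  −2n**4 + 14n**3 − 56n**2 + 54n + 126 = (−2)(n**4 + n**3 − 4n**2 + 101n + 105) + (16n**3 − 64n**2 + 256n + 336)
  n**4 + n**3 − 4n**2 + 101n + 105 = ((1/16)n + 5/16)(16n**3 − 64n**2 + 256n + 336) + (0)
Last nonzero remainder: 16n**3 − 64n**2 + 256n + 336. Dividing through by 16 gives the monic gcd n**3 − 4n**2 + 16n + 21.
Cancel n**3 − 4n**2 + 16n + 21 from numerator and denominator to get the reduced form.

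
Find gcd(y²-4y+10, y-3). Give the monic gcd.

Repeated division with remainder:
  y²-4y+10 = (y-1)(y-3) + (7)
  y-3 = ((1/7)y-3/7)(7) + (0)
The last nonzero remainder is the constant 7, so the polynomials are coprime and gcd = 1.

1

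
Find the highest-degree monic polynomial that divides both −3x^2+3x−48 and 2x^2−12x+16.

By polynomial division,
  −3x^2+3x−48 = (−3/2)(2x^2−12x+16) + (−15x−24)
  2x^2−12x+16 = (−(2/15)x+76/75)(−15x−24) + (1008/25)
  −15x−24 = (−(125/336)x−25/42)(1008/25) + (0)
The last nonzero remainder is the constant 1008/25, so the polynomials are coprime and gcd = 1.

1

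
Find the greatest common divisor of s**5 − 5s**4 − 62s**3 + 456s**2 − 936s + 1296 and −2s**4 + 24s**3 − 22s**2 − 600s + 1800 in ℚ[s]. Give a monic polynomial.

s**2 − 12s + 36

Apply the Euclidean algorithm:
  s**5 − 5s**4 − 62s**3 + 456s**2 − 936s + 1296 = (−(1/2)s − 7/2)(−2s**4 + 24s**3 − 22s**2 − 600s + 1800) + (11s**3 + 79s**2 − 2136s + 7596)
  −2s**4 + 24s**3 − 22s**2 − 600s + 1800 = (−(2/11)s + 422/121)(11s**3 + 79s**2 − 2136s + 7596) + (−(82992/121)s**2 + (995904/121)s − 2987712/121)
  11s**3 + 79s**2 − 2136s + 7596 = (−(1331/82992)s − 25531/82992)(−(82992/121)s**2 + (995904/121)s − 2987712/121) + (0)
Last nonzero remainder: −(82992/121)s**2 + (995904/121)s − 2987712/121. Dividing through by −82992/121 gives the monic gcd s**2 − 12s + 36.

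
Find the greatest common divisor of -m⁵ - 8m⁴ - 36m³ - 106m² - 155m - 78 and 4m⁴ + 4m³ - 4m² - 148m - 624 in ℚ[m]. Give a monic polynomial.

m³ + 5m² + 19m + 39

Repeated division with remainder:
  -m⁵ - 8m⁴ - 36m³ - 106m² - 155m - 78 = (-(1/4)m - 7/4)(4m⁴ + 4m³ - 4m² - 148m - 624) + (-30m³ - 150m² - 570m - 1170)
  4m⁴ + 4m³ - 4m² - 148m - 624 = (-(2/15)m + 8/15)(-30m³ - 150m² - 570m - 1170) + (0)
Last nonzero remainder: -30m³ - 150m² - 570m - 1170. Dividing through by -30 gives the monic gcd m³ + 5m² + 19m + 39.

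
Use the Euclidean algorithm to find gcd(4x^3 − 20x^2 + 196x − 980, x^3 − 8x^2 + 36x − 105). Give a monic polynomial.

x − 5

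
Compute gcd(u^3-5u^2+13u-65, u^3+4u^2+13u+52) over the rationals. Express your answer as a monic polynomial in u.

u^2+13

Euclidean algorithm in ℚ[u]:
  u^3-5u^2+13u-65 = (u^3+4u^2+13u+52) + (-9u^2-117)
  u^3+4u^2+13u+52 = (-(1/9)u-4/9)(-9u^2-117) + (0)
Last nonzero remainder: -9u^2-117. Dividing through by -9 gives the monic gcd u^2+13.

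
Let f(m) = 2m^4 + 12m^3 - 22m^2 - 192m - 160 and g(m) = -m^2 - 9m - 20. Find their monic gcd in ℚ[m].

m^2 + 9m + 20

By polynomial division,
  2m^4 + 12m^3 - 22m^2 - 192m - 160 = (-2m^2 + 6m + 8)(-m^2 - 9m - 20) + (0)
Last nonzero remainder: -m^2 - 9m - 20. Dividing through by -1 gives the monic gcd m^2 + 9m + 20.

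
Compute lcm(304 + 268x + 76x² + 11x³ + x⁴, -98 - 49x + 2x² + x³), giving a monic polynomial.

-14896 - 13132x - 3420x² - 271x³ + 27x⁴ + 11x⁵ + x⁶

Euclidean algorithm in ℚ[x]:
  x⁴ + 11x³ + 76x² + 268x + 304 = (x + 9)(x³ + 2x² - 49x - 98) + (107x² + 807x + 1186)
  x³ + 2x² - 49x - 98 = ((1/107)x - 593/11449)(107x² + 807x + 1186) + (-(209352/11449)x - 418704/11449)
  107x² + 807x + 1186 = (-(1225043/209352)x - 6789257/209352)(-(209352/11449)x - 418704/11449) + (0)
Last nonzero remainder: -(209352/11449)x - 418704/11449. Dividing through by -209352/11449 gives the monic gcd x + 2.
Then lcm(f, g) = f·g / gcd(f, g); expanding and making the result monic gives the answer.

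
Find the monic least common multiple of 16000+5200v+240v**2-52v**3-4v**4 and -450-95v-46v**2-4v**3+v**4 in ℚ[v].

Apply the Euclidean algorithm:
  -4v**4-52v**3+240v**2+5200v+16000 = (-4)(v**4-4v**3-46v**2-95v-450) + (-68v**3+56v**2+4820v+14200)
  v**4-4v**3-46v**2-95v-450 = (-(1/68)v+27/578)(-68v**3+56v**2+4820v+14200) + ((6435/289)v**2-(32175/289)v-321750/289)
  -68v**3+56v**2+4820v+14200 = (-(19652/6435)v-82076/6435)((6435/289)v**2-(32175/289)v-321750/289) + (0)
Last nonzero remainder: (6435/289)v**2-(32175/289)v-321750/289. Dividing through by 6435/289 gives the monic gcd v**2-5v-50.
Then lcm(f, g) = f·g / gcd(f, g); expanding and making the result monic gives the answer.

-36000-15700v-5840v**2-1243v**3-38v**4+14v**5+v**6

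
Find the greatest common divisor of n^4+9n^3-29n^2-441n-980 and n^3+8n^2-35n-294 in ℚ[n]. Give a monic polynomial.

n+7

Apply the Euclidean algorithm:
  n^4+9n^3-29n^2-441n-980 = (n+1)(n^3+8n^2-35n-294) + (-2n^2-112n-686)
  n^3+8n^2-35n-294 = (-(1/2)n+24)(-2n^2-112n-686) + (2310n+16170)
  -2n^2-112n-686 = (-(1/1155)n-7/165)(2310n+16170) + (0)
Last nonzero remainder: 2310n+16170. Dividing through by 2310 gives the monic gcd n+7.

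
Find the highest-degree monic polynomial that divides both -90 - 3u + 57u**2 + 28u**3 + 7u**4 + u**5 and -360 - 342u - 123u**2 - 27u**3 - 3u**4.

30 + 21u + 5u**2 + u**3

By polynomial division,
  u**5 + 7u**4 + 28u**3 + 57u**2 - 3u - 90 = (-(1/3)u + 2/3)(-3u**4 - 27u**3 - 123u**2 - 342u - 360) + (5u**3 + 25u**2 + 105u + 150)
  -3u**4 - 27u**3 - 123u**2 - 342u - 360 = (-(3/5)u - 12/5)(5u**3 + 25u**2 + 105u + 150) + (0)
Last nonzero remainder: 5u**3 + 25u**2 + 105u + 150. Dividing through by 5 gives the monic gcd u**3 + 5u**2 + 21u + 30.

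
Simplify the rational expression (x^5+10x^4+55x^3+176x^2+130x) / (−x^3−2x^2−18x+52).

Repeated division with remainder:
  x^5+10x^4+55x^3+176x^2+130x = (−x^2−8x−21)(−x^3−2x^2−18x+52) + (42x^2+168x+1092)
  −x^3−2x^2−18x+52 = (−(1/42)x+1/21)(42x^2+168x+1092) + (0)
Last nonzero remainder: 42x^2+168x+1092. Dividing through by 42 gives the monic gcd x^2+4x+26.
Cancel x^2+4x+26 from numerator and denominator to get the reduced form.

(−x^3−6x^2−5x)/(x−2)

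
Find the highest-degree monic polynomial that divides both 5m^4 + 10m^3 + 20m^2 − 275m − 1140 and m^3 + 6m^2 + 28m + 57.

m^3 + 6m^2 + 28m + 57

By polynomial division,
  5m^4 + 10m^3 + 20m^2 − 275m − 1140 = (5m − 20)(m^3 + 6m^2 + 28m + 57) + (0)
The last nonzero remainder m^3 + 6m^2 + 28m + 57 is already monic.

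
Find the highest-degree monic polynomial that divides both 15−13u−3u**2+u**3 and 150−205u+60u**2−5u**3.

5−6u+u**2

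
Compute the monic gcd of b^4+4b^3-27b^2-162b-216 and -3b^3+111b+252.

Repeated division with remainder:
  b^4+4b^3-27b^2-162b-216 = (-(1/3)b-4/3)(-3b^3+111b+252) + (10b^2+70b+120)
  -3b^3+111b+252 = (-(3/10)b+21/10)(10b^2+70b+120) + (0)
Last nonzero remainder: 10b^2+70b+120. Dividing through by 10 gives the monic gcd b^2+7b+12.

b^2+7b+12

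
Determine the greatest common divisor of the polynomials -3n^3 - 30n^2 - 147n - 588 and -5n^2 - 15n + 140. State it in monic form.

By polynomial division,
  -3n^3 - 30n^2 - 147n - 588 = ((3/5)n + 21/5)(-5n^2 - 15n + 140) + (-168n - 1176)
  -5n^2 - 15n + 140 = ((5/168)n - 5/42)(-168n - 1176) + (0)
Last nonzero remainder: -168n - 1176. Dividing through by -168 gives the monic gcd n + 7.

n + 7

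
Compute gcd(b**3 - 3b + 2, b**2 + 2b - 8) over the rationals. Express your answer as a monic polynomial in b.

1

Repeated division with remainder:
  b**3 - 3b + 2 = (b - 2)(b**2 + 2b - 8) + (9b - 14)
  b**2 + 2b - 8 = ((1/9)b + 32/81)(9b - 14) + (-200/81)
  9b - 14 = (-(729/200)b + 567/100)(-200/81) + (0)
The last nonzero remainder is the constant -200/81, so the polynomials are coprime and gcd = 1.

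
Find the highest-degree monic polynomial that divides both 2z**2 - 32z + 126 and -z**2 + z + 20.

By polynomial division,
  2z**2 - 32z + 126 = (-2)(-z**2 + z + 20) + (-30z + 166)
  -z**2 + z + 20 = ((1/30)z + 34/225)(-30z + 166) + (-1144/225)
  -30z + 166 = ((3375/572)z - 18675/572)(-1144/225) + (0)
The last nonzero remainder is the constant -1144/225, so the polynomials are coprime and gcd = 1.

1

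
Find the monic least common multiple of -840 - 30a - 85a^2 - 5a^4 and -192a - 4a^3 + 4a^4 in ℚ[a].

Repeated division with remainder:
  -5a^4 - 85a^2 - 30a - 840 = (-5/4)(4a^4 - 4a^3 - 192a) + (-5a^3 - 85a^2 - 270a - 840)
  4a^4 - 4a^3 - 192a = (-(4/5)a + 72/5)(-5a^3 - 85a^2 - 270a - 840) + (1008a^2 + 3024a + 12096)
  -5a^3 - 85a^2 - 270a - 840 = (-(5/1008)a - 5/72)(1008a^2 + 3024a + 12096) + (0)
Last nonzero remainder: 1008a^2 + 3024a + 12096. Dividing through by 1008 gives the monic gcd a^2 + 3a + 12.
Then lcm(f, g) = f·g / gcd(f, g); expanding and making the result monic gives the answer.

-672a + 144a^2 - 62a^3 + 17a^4 - 4a^5 + a^6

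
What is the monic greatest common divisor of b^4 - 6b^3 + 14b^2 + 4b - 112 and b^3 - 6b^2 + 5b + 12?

b - 4

By polynomial division,
  b^4 - 6b^3 + 14b^2 + 4b - 112 = (b)(b^3 - 6b^2 + 5b + 12) + (9b^2 - 8b - 112)
  b^3 - 6b^2 + 5b + 12 = ((1/9)b - 46/81)(9b^2 - 8b - 112) + ((1045/81)b - 4180/81)
  9b^2 - 8b - 112 = ((729/1045)b + 2268/1045)((1045/81)b - 4180/81) + (0)
Last nonzero remainder: (1045/81)b - 4180/81. Dividing through by 1045/81 gives the monic gcd b - 4.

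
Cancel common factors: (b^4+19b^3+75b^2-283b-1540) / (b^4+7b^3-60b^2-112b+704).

(b^2+12b+35)/(b^2-16)

Euclidean algorithm in ℚ[b]:
  b^4+19b^3+75b^2-283b-1540 = (b^4+7b^3-60b^2-112b+704) + (12b^3+135b^2-171b-2244)
  b^4+7b^3-60b^2-112b+704 = ((1/12)b-17/48)(12b^3+135b^2-171b-2244) + ((33/16)b^2+(231/16)b-363/4)
  12b^3+135b^2-171b-2244 = ((64/11)b+272/11)((33/16)b^2+(231/16)b-363/4) + (0)
Last nonzero remainder: (33/16)b^2+(231/16)b-363/4. Dividing through by 33/16 gives the monic gcd b^2+7b-44.
Cancel b^2+7b-44 from numerator and denominator to get the reduced form.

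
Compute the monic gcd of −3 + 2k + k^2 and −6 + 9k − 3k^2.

−1 + k

Repeated division with remainder:
  k^2 + 2k − 3 = (−1/3)(−3k^2 + 9k − 6) + (5k − 5)
  −3k^2 + 9k − 6 = (−(3/5)k + 6/5)(5k − 5) + (0)
Last nonzero remainder: 5k − 5. Dividing through by 5 gives the monic gcd k − 1.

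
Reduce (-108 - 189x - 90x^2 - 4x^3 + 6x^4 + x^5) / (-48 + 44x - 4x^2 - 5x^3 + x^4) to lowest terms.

Repeated division with remainder:
  x^5 + 6x^4 - 4x^3 - 90x^2 - 189x - 108 = (x + 11)(x^4 - 5x^3 - 4x^2 + 44x - 48) + (55x^3 - 90x^2 - 625x + 420)
  x^4 - 5x^3 - 4x^2 + 44x - 48 = ((1/55)x - 37/605)(55x^3 - 90x^2 - 625x + 420) + ((225/121)x^2 - (225/121)x - 2700/121)
  55x^3 - 90x^2 - 625x + 420 = ((1331/45)x - 847/45)((225/121)x^2 - (225/121)x - 2700/121) + (0)
Last nonzero remainder: (225/121)x^2 - (225/121)x - 2700/121. Dividing through by 225/121 gives the monic gcd x^2 - x - 12.
Cancel x^2 - x - 12 from numerator and denominator to get the reduced form.

(9 + 15x + 7x^2 + x^3)/(4 - 4x + x^2)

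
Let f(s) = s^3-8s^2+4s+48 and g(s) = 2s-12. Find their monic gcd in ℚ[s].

s-6

By polynomial division,
  s^3-8s^2+4s+48 = ((1/2)s^2-s-4)(2s-12) + (0)
Last nonzero remainder: 2s-12. Dividing through by 2 gives the monic gcd s-6.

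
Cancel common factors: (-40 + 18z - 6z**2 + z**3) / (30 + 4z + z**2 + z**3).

By polynomial division,
  z**3 - 6z**2 + 18z - 40 = (z**3 + z**2 + 4z + 30) + (-7z**2 + 14z - 70)
  z**3 + z**2 + 4z + 30 = (-(1/7)z - 3/7)(-7z**2 + 14z - 70) + (0)
Last nonzero remainder: -7z**2 + 14z - 70. Dividing through by -7 gives the monic gcd z**2 - 2z + 10.
Cancel z**2 - 2z + 10 from numerator and denominator to get the reduced form.

(-4 + z)/(3 + z)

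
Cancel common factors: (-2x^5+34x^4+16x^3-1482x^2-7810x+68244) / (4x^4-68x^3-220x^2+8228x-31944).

Apply the Euclidean algorithm:
  -2x^5+34x^4+16x^3-1482x^2-7810x+68244 = (-(1/2)x)(4x^4-68x^3-220x^2+8228x-31944) + (-94x^3+2632x^2-23782x+68244)
  4x^4-68x^3-220x^2+8228x-31944 = (-(2/47)x-22/47)(-94x^3+2632x^2-23782x+68244) + (0)
Last nonzero remainder: -94x^3+2632x^2-23782x+68244. Dividing through by -94 gives the monic gcd x^3-28x^2+253x-726.
Cancel x^3-28x^2+253x-726 from numerator and denominator to get the reduced form.

(-x^2-11x-47)/(2x+22)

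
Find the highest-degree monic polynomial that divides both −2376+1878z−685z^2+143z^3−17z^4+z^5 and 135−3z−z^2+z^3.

Apply the Euclidean algorithm:
  z^5−17z^4+143z^3−685z^2+1878z−2376 = (z^2−16z+130)(z^3−z^2−3z+135) + (−738z^2+4428z−19926)
  z^3−z^2−3z+135 = (−(1/738)z−5/738)(−738z^2+4428z−19926) + (0)
Last nonzero remainder: −738z^2+4428z−19926. Dividing through by −738 gives the monic gcd z^2−6z+27.

27−6z+z^2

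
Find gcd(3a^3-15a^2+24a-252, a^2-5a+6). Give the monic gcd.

Apply the Euclidean algorithm:
  3a^3-15a^2+24a-252 = (3a)(a^2-5a+6) + (6a-252)
  a^2-5a+6 = ((1/6)a+37/6)(6a-252) + (1560)
  6a-252 = ((1/260)a-21/130)(1560) + (0)
The last nonzero remainder is the constant 1560, so the polynomials are coprime and gcd = 1.

1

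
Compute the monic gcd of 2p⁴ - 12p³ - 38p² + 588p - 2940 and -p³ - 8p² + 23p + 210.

p + 7

Apply the Euclidean algorithm:
  2p⁴ - 12p³ - 38p² + 588p - 2940 = (-2p + 28)(-p³ - 8p² + 23p + 210) + (232p² + 364p - 8820)
  -p³ - 8p² + 23p + 210 = (-(1/232)p - 373/13456)(232p² + 364p - 8820) + (-(16575/3364)p - 116025/3364)
  232p² + 364p - 8820 = (-(780448/16575)p + 282576/1105)(-(16575/3364)p - 116025/3364) + (0)
Last nonzero remainder: -(16575/3364)p - 116025/3364. Dividing through by -16575/3364 gives the monic gcd p + 7.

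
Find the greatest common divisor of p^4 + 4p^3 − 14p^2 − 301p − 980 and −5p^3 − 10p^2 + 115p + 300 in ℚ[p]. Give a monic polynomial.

p + 4

Repeated division with remainder:
  p^4 + 4p^3 − 14p^2 − 301p − 980 = (−(1/5)p − 2/5)(−5p^3 − 10p^2 + 115p + 300) + (5p^2 − 195p − 860)
  −5p^3 − 10p^2 + 115p + 300 = (−p − 41)(5p^2 − 195p − 860) + (−8740p − 34960)
  5p^2 − 195p − 860 = (−(1/1748)p + 43/1748)(−8740p − 34960) + (0)
Last nonzero remainder: −8740p − 34960. Dividing through by −8740 gives the monic gcd p + 4.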